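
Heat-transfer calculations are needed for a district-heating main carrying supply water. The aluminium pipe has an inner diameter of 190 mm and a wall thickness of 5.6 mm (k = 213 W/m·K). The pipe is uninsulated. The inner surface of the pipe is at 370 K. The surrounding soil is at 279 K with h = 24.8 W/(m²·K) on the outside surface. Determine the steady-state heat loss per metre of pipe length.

q′ ≈ 1430 W/m

Cylindrical conduction, so R = ln(r₂/r₁)/(2πkL) per layer, in series:
R_aluminium pipe wall = ln(100.6/95)/(2π×213×1) = 4.28×10^-5 K/W
R_outer film = 1/(h_o·2πr_oL) = 1/(24.8×2π×0.1006×1) = 0.06379 K/W
R_total = 0.06384 K/W
Q = ΔT/R_total = 91/0.06384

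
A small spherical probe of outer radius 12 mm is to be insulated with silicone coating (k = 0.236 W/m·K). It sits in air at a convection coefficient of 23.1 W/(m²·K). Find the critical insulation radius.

For a sphere r_cr = 2k/h = 2×0.236/23.1
r_cr = 20.4 mm; since the bare radius (12 mm) is below r_cr, adding a thin layer of insulation will *increase* heat loss.

r_cr ≈ 20.4 mm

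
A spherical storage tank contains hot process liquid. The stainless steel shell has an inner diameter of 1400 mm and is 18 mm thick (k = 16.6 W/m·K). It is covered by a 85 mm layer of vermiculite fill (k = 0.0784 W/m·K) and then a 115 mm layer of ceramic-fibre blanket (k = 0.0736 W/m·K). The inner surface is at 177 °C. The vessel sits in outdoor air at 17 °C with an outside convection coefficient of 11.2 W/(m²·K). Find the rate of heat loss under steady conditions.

Q ≈ 489 W

For a spherical shell R = (1/r₁ − 1/r₂)/(4πk); film R = 1/(h·4πr²). In series:
R_stainless steel shell = (1/0.7 − 1/0.718)/(4π×16.6) = 1.717×10^-4 K/W
R_vermiculite fill = (1/0.718 − 1/0.803)/(4π×0.0784) = 0.1496 K/W
R_ceramic-fibre blanket = (1/0.803 − 1/0.918)/(4π×0.0736) = 0.1687 K/W
R_outer film = 1/(h·4πr_o²) = 1/(11.2×4π×0.918²) = 0.008431 K/W
R_total = 0.3269 K/W
Q = ΔT/R_total = 160/0.3269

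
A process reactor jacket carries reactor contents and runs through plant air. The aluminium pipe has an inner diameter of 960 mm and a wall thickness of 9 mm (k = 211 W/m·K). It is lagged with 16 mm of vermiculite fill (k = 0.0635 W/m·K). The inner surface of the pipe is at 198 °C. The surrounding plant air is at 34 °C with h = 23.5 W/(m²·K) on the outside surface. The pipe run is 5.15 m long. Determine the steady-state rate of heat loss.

Radial resistances (cylindrical: R_cond = ln(r_o/r_i)/(2πkL), R_conv = 1/(h·2πrL)):
R_aluminium pipe wall = ln(489/480)/(2π×211×5.15) = 2.721×10^-6 K/W
R_vermiculite fill = ln(505/489)/(2π×0.0635×5.15) = 0.01567 K/W
R_outer film = 1/(h_o·2πr_oL) = 1/(23.5×2π×0.505×5.15) = 0.002604 K/W
R_total = 0.01828 K/W
Q = ΔT/R_total = 164/0.01828

Q ≈ 8970 W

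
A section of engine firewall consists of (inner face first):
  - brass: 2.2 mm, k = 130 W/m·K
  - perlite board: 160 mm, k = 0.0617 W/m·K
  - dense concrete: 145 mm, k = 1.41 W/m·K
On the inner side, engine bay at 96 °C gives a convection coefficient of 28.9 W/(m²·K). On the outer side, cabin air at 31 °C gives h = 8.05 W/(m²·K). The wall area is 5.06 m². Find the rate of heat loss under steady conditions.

Q ≈ 115 W

Treating each layer as a thermal resistance in series:
R_inner film = 1/(h_i·A) = 1/(28.9×5.06) = 0.006838 K/W
R_brass = L/(kA) = 0.0022/(130×5.06) = 3.344×10^-6 K/W
R_perlite board = L/(kA) = 0.16/(0.0617×5.06) = 0.5125 K/W
R_dense concrete = L/(kA) = 0.145/(1.41×5.06) = 0.02032 K/W
R_outer film = 1/(h_o·A) = 1/(8.05×5.06) = 0.02455 K/W
R_total = 0.5642 K/W
Q = ΔT / R_total = 65 / 0.5642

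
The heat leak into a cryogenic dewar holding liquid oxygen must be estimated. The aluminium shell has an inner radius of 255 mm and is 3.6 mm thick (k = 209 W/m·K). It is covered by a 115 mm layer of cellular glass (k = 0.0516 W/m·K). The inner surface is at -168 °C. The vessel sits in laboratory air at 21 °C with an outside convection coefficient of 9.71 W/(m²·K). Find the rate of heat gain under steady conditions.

Each spherical layer contributes R = (1/r_i − 1/r_o)/(4πk):
R_aluminium shell = (1/0.255 − 1/0.2586)/(4π×209) = 2.079×10^-5 K/W
R_cellular glass = (1/0.2586 − 1/0.3736)/(4π×0.0516) = 1.836 K/W
R_outer film = 1/(h·4πr_o²) = 1/(9.71×4π×0.3736²) = 0.05872 K/W
R_total = 1.894 K/W
Q = ΔT/R_total = 189/1.894

Q ≈ 99.8 W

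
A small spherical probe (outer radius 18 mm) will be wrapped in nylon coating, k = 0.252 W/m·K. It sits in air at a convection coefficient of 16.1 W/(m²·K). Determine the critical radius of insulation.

r_cr ≈ 31.3 mm

For a sphere r_cr = 2k/h = 2×0.252/16.1
r_cr = 31.3 mm; since the bare radius (18 mm) is below r_cr, adding a thin layer of insulation will *increase* heat loss.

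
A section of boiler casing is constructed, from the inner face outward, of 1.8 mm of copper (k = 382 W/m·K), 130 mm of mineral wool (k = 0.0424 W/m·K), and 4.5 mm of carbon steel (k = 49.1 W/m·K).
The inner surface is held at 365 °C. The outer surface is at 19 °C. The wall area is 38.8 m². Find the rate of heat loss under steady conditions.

Series thermal resistances:
R_copper = L/(kA) = 0.0018/(382×38.8) = 1.214×10^-7 K/W
R_mineral wool = L/(kA) = 0.13/(0.0424×38.8) = 0.07902 K/W
R_carbon steel = L/(kA) = 0.0045/(49.1×38.8) = 2.362×10^-6 K/W
R_total = 0.07902 K/W
Q = ΔT / R_total = 346 / 0.07902

Q ≈ 4380 W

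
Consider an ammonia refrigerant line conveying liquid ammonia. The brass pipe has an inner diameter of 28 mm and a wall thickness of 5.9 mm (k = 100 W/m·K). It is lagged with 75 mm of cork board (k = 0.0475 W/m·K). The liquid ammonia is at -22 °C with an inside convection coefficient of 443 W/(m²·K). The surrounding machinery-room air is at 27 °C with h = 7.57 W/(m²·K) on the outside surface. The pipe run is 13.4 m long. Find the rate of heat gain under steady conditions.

Q ≈ 120 W

For a radial system each layer contributes R = ln(r_out/r_in)/(2πkL); films add R = 1/(hA).
R_inner film = 1/(h_i·2πr₁L) = 1/(443×2π×0.014×13.4) = 0.001915 K/W
R_brass pipe wall = ln(19.9/14)/(2π×100×13.4) = 4.177×10^-5 K/W
R_cork board = ln(94.9/19.9)/(2π×0.0475×13.4) = 0.3906 K/W
R_outer film = 1/(h_o·2πr_oL) = 1/(7.57×2π×0.0949×13.4) = 0.01653 K/W
R_total = 0.4091 K/W
Q = ΔT/R_total = 49/0.4091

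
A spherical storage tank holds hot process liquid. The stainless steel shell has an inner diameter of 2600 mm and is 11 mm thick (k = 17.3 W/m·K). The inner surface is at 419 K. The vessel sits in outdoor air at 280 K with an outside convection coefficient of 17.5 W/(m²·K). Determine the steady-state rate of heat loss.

Q ≈ 52000 W

Radial (spherical) resistances in series:
R_stainless steel shell = (1/1.3 − 1/1.311)/(4π×17.3) = 2.969×10^-5 K/W
R_outer film = 1/(h·4πr_o²) = 1/(17.5×4π×1.311²) = 0.002646 K/W
R_total = 0.002675 K/W
Q = ΔT/R_total = 139/0.002675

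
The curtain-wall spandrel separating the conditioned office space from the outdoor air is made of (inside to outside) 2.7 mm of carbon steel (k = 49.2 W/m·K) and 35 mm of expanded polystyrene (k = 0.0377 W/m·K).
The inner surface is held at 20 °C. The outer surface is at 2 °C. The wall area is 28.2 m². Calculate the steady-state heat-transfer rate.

Q ≈ 547 W

Series thermal resistances:
R_carbon steel = L/(kA) = 0.0027/(49.2×28.2) = 1.946×10^-6 K/W
R_expanded polystyrene = L/(kA) = 0.035/(0.0377×28.2) = 0.03292 K/W
R_total = 0.03292 K/W
Q = ΔT / R_total = 18 / 0.03292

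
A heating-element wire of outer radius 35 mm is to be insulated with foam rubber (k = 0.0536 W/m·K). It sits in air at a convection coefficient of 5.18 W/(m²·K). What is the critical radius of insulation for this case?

For a cylinder r_cr = k/h = 0.0536/5.18
r_cr = 10.3 mm; since the bare radius (35 mm) is above r_cr, any added insulation will reduce heat loss.

r_cr ≈ 10.3 mm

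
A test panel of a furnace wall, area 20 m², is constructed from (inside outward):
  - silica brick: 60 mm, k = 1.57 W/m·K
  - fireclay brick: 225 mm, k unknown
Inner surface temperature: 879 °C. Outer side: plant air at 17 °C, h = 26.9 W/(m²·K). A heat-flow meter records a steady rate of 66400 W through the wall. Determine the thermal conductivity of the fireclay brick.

Thermal resistances in series:
R_silica brick = L/(kA) = 0.06/(1.57×20) = 0.001911 K/W
R_outer film = 1/(h_o·A) = 1/(26.9×20) = 0.001859 K/W
Sum of known resistances R_other = 0.00377 K/W
Total R = ΔT/Q = 862/66400 = 0.01298 K/W
R_fireclay brick = R_total − R_other = 0.009212 K/W
k = L/(R·A) = 0.225/(0.009212×20)

k ≈ 1.22 W/(m·K)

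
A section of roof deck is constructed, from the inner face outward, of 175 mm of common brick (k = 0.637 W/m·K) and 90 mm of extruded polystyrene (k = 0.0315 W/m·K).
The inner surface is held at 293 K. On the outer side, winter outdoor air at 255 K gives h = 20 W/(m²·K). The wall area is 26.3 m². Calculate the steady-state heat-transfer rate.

Q ≈ 314 W

Treating each layer as a thermal resistance in series:
R_common brick = L/(kA) = 0.175/(0.637×26.3) = 0.01045 K/W
R_extruded polystyrene = L/(kA) = 0.09/(0.0315×26.3) = 0.1086 K/W
R_outer film = 1/(h_o·A) = 1/(20×26.3) = 0.001901 K/W
R_total = 0.121 K/W
Q = ΔT / R_total = 38 / 0.121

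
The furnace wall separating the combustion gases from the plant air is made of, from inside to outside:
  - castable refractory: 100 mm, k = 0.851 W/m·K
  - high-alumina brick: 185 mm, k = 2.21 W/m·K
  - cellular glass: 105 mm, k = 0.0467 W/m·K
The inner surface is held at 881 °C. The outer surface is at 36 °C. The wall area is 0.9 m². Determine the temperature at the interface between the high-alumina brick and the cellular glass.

Thermal resistances in series:
R_castable refractory = L/(kA) = 0.1/(0.851×0.9) = 0.1306 K/W
R_high-alumina brick = L/(kA) = 0.185/(2.21×0.9) = 0.09301 K/W
R_cellular glass = L/(kA) = 0.105/(0.0467×0.9) = 2.498 K/W
R_total = 2.722 K/W;  Q = ΔT/R_total = 845/2.722 = 310.5 W
T_interface = T_inner − Q·ΣR(inner→interface) = 881 − 310×0.2236

T ≈ 812 °C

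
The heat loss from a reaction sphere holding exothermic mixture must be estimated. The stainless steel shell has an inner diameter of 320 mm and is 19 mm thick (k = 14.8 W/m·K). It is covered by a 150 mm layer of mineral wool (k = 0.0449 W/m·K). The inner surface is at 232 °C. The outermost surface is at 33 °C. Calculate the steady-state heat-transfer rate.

Q ≈ 44 W

Each spherical layer contributes R = (1/r_i − 1/r_o)/(4πk):
R_stainless steel shell = (1/0.16 − 1/0.179)/(4π×14.8) = 0.003567 K/W
R_mineral wool = (1/0.179 − 1/0.329)/(4π×0.0449) = 4.514 K/W
R_total = 4.518 K/W
Q = ΔT/R_total = 199/4.518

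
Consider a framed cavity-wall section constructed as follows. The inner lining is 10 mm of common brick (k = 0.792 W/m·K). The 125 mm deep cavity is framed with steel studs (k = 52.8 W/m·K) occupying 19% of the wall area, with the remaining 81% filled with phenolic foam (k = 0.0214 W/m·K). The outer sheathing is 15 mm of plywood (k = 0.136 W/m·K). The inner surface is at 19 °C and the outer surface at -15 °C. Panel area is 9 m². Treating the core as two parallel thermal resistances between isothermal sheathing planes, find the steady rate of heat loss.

Sheathing layers in series; stud and cavity paths in parallel between them.
R_inner = 0.01/(0.792×9) = 0.001403 K/W
R_stud  = 0.125/(52.8×0.19×9) = 0.001384 K/W
R_cav   = 0.125/(0.0214×0.81×9) = 0.8013 K/W
1/R_core = 1/R_stud + 1/R_cav → R_core = 0.001382 K/W
R_outer = 0.015/(0.136×9) = 0.01225 K/W
R_total = 0.01504 K/W
Q = ΔT/R_total = 34/0.01504

Q ≈ 2260 W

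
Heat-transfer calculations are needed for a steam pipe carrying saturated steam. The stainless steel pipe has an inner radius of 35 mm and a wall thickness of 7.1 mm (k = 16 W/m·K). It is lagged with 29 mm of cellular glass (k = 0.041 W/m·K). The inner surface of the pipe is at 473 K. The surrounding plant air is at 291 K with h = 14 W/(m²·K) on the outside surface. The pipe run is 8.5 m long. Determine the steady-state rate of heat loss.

Q ≈ 704 W

Per-layer cylindrical resistances, series-summed:
R_stainless steel pipe wall = ln(42.1/35)/(2π×16×8.5) = 2.161×10^-4 K/W
R_cellular glass = ln(71.1/42.1)/(2π×0.041×8.5) = 0.2393 K/W
R_outer film = 1/(h_o·2πr_oL) = 1/(14×2π×0.0711×8.5) = 0.01881 K/W
R_total = 0.2583 K/W
Q = ΔT/R_total = 182/0.2583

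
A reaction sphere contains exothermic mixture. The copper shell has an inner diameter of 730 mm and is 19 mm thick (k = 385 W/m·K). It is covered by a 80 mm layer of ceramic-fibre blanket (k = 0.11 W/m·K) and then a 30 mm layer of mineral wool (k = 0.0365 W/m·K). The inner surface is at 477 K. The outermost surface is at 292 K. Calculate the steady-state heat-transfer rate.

Q ≈ 303 W

Spherical conduction: R = (1/r_in − 1/r_out)/(4πk) per layer; series-sum.
R_copper shell = (1/0.365 − 1/0.384)/(4π×385) = 2.802×10^-5 K/W
R_ceramic-fibre blanket = (1/0.384 − 1/0.464)/(4π×0.11) = 0.3248 K/W
R_mineral wool = (1/0.464 − 1/0.494)/(4π×0.0365) = 0.2853 K/W
R_total = 0.6102 K/W
Q = ΔT/R_total = 185/0.6102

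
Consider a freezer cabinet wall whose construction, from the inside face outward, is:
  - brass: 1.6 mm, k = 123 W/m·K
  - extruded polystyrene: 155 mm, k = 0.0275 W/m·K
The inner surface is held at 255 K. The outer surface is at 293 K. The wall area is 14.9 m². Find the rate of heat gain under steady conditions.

Series thermal resistances:
R_brass = L/(kA) = 0.0016/(123×14.9) = 8.73×10^-7 K/W
R_extruded polystyrene = L/(kA) = 0.155/(0.0275×14.9) = 0.3783 K/W
R_total = 0.3783 K/W
Q = ΔT / R_total = 38 / 0.3783

Q ≈ 100 W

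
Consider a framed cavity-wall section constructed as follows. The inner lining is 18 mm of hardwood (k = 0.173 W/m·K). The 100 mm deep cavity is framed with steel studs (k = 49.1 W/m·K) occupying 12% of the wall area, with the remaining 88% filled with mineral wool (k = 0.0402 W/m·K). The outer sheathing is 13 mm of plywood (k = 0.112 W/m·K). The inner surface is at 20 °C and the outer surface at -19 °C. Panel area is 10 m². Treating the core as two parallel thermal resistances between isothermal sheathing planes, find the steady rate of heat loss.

Sheathing layers in series; stud and cavity paths in parallel between them.
R_inner = 0.018/(0.173×10) = 0.0104 K/W
R_stud  = 0.1/(49.1×0.12×10) = 0.001697 K/W
R_cav   = 0.1/(0.0402×0.88×10) = 0.2827 K/W
1/R_core = 1/R_stud + 1/R_cav → R_core = 0.001687 K/W
R_outer = 0.013/(0.112×10) = 0.01161 K/W
R_total = 0.0237 K/W
Q = ΔT/R_total = 39/0.0237

Q ≈ 1650 W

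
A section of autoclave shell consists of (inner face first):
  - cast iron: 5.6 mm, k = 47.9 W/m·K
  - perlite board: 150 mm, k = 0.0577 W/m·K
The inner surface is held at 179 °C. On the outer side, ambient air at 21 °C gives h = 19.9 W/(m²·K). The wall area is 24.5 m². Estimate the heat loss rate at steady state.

Q ≈ 1460 W

Treating each layer as a thermal resistance in series:
R_cast iron = L/(kA) = 0.0056/(47.9×24.5) = 4.772×10^-6 K/W
R_perlite board = L/(kA) = 0.15/(0.0577×24.5) = 0.1061 K/W
R_outer film = 1/(h_o·A) = 1/(19.9×24.5) = 0.002051 K/W
R_total = 0.1082 K/W
Q = ΔT / R_total = 158 / 0.1082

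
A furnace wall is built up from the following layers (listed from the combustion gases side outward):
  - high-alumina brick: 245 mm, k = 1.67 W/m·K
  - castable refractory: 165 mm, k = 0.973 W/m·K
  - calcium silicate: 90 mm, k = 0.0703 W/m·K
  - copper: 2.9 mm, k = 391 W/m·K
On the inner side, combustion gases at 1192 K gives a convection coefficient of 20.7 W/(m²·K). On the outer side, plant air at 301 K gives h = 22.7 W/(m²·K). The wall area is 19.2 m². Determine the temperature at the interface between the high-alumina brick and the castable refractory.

Model the wall as resistances in series:
R_inner film = 1/(h_i·A) = 1/(20.7×19.2) = 0.002516 K/W
R_high-alumina brick = L/(kA) = 0.245/(1.67×19.2) = 0.007641 K/W
R_castable refractory = L/(kA) = 0.165/(0.973×19.2) = 0.008832 K/W
R_calcium silicate = L/(kA) = 0.09/(0.0703×19.2) = 0.06668 K/W
R_copper = L/(kA) = 0.0029/(391×19.2) = 3.863×10^-7 K/W
R_outer film = 1/(h_o·A) = 1/(22.7×19.2) = 0.002294 K/W
R_total = 0.08796 K/W;  Q = ΔT/R_total = 891/0.08796 = 10130 W
T_interface = T_inner − Q·ΣR(inner→interface) = 1192 − 10100×0.01016

T ≈ 1090 K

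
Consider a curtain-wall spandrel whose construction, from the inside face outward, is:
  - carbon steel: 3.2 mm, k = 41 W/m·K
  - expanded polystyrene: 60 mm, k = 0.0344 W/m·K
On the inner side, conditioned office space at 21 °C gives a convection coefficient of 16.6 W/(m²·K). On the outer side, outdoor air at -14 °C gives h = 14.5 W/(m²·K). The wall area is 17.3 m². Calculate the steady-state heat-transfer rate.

Treating each layer as a thermal resistance in series:
R_inner film = 1/(h_i·A) = 1/(16.6×17.3) = 0.003482 K/W
R_carbon steel = L/(kA) = 0.0032/(41×17.3) = 4.511×10^-6 K/W
R_expanded polystyrene = L/(kA) = 0.06/(0.0344×17.3) = 0.1008 K/W
R_outer film = 1/(h_o·A) = 1/(14.5×17.3) = 0.003986 K/W
R_total = 0.1083 K/W
Q = ΔT / R_total = 35 / 0.1083

Q ≈ 323 W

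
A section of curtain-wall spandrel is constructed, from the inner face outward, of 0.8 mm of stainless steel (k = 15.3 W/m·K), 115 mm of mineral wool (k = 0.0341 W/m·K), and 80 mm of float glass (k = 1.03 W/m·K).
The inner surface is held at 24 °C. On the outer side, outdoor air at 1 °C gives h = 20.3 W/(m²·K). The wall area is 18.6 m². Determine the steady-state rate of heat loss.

Series thermal resistances:
R_stainless steel = L/(kA) = 0.0008/(15.3×18.6) = 2.811×10^-6 K/W
R_mineral wool = L/(kA) = 0.115/(0.0341×18.6) = 0.1813 K/W
R_float glass = L/(kA) = 0.08/(1.03×18.6) = 0.004176 K/W
R_outer film = 1/(h_o·A) = 1/(20.3×18.6) = 0.002648 K/W
R_total = 0.1881 K/W
Q = ΔT / R_total = 23 / 0.1881

Q ≈ 122 W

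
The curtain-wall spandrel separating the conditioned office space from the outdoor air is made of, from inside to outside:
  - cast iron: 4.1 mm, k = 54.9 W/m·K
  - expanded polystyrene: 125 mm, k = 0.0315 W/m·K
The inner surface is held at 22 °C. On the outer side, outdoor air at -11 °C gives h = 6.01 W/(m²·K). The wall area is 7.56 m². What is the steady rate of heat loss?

Q ≈ 60.3 W

Series thermal resistances:
R_cast iron = L/(kA) = 0.0041/(54.9×7.56) = 9.878×10^-6 K/W
R_expanded polystyrene = L/(kA) = 0.125/(0.0315×7.56) = 0.5249 K/W
R_outer film = 1/(h_o·A) = 1/(6.01×7.56) = 0.02201 K/W
R_total = 0.5469 K/W
Q = ΔT / R_total = 33 / 0.5469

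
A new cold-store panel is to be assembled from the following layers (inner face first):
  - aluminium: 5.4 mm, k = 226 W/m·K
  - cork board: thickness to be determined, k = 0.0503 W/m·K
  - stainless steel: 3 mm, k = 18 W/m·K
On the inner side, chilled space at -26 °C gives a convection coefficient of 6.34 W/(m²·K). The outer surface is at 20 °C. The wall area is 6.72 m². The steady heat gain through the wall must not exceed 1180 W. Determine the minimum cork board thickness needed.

L ≈ 5.23 mm

Series thermal resistances:
R_inner film = 1/(h_i·A) = 1/(6.34×6.72) = 0.02347 K/W
R_aluminium = L/(kA) = 0.0054/(226×6.72) = 3.556×10^-6 K/W
R_stainless steel = L/(kA) = 0.003/(18×6.72) = 2.48×10^-5 K/W
Sum of the known resistances R_other = 0.0235 K/W
Required total resistance R_tot = ΔT/Q_allow = 46/1180 = 0.03898 K/W
R_cork board = R_tot − R_other = 0.01548 K/W
L = R·k·A = 0.01548×0.0503×6.72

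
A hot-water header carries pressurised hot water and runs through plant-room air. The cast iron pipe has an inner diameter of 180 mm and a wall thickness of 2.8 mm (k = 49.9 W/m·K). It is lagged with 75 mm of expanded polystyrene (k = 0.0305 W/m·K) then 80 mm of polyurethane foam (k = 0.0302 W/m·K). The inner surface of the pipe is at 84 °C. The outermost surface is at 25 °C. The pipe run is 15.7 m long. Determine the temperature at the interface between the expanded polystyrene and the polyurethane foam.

T ≈ 48.6 °C

Radial resistances (cylindrical: R_cond = ln(r_o/r_i)/(2πkL), R_conv = 1/(h·2πrL)):
R_cast iron pipe wall = ln(92.8/90)/(2π×49.9×15.7) = 6.224×10^-6 K/W
R_expanded polystyrene = ln(167.8/92.8)/(2π×0.0305×15.7) = 0.1969 K/W
R_polyurethane foam = ln(247.8/167.8)/(2π×0.0302×15.7) = 0.1309 K/W
R_total = 0.3277 K/W
Q = ΔT/R_total = 59/0.3277
Q = 180 W
T_interface = T_inner − Q·ΣR(inner→interface) = 84 − 180×0.1969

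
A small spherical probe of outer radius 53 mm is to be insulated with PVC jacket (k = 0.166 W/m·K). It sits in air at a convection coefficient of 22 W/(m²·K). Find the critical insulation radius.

r_cr ≈ 15.1 mm

For a sphere r_cr = 2k/h = 2×0.166/22
r_cr = 15.1 mm; since the bare radius (53 mm) is above r_cr, any added insulation will reduce heat loss.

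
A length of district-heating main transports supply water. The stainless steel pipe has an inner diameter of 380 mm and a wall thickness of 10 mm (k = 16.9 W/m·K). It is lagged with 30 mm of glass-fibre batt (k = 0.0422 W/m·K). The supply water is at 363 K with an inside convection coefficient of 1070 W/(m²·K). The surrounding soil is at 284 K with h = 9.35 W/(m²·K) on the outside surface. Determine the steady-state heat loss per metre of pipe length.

q′ ≈ 131 W/m

Per-layer cylindrical resistances, series-summed:
R_inner film = 1/(h_i·2πr₁L) = 1/(1070×2π×0.19×1) = 7.829×10^-4 K/W
R_stainless steel pipe wall = ln(200/190)/(2π×16.9×1) = 4.831×10^-4 K/W
R_glass-fibre batt = ln(230/200)/(2π×0.0422×1) = 0.5271 K/W
R_outer film = 1/(h_o·2πr_oL) = 1/(9.35×2π×0.23×1) = 0.07401 K/W
R_total = 0.6024 K/W
Q = ΔT/R_total = 79/0.6024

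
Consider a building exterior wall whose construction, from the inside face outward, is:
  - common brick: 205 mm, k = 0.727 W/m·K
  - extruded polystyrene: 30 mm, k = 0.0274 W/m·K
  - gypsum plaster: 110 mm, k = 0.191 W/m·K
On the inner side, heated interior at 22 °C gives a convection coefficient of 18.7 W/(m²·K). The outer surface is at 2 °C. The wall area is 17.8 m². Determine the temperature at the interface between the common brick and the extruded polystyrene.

T ≈ 18.7 °C

Model the wall as resistances in series:
R_inner film = 1/(h_i·A) = 1/(18.7×17.8) = 0.003004 K/W
R_common brick = L/(kA) = 0.205/(0.727×17.8) = 0.01584 K/W
R_extruded polystyrene = L/(kA) = 0.03/(0.0274×17.8) = 0.06151 K/W
R_gypsum plaster = L/(kA) = 0.11/(0.191×17.8) = 0.03235 K/W
R_total = 0.1127 K/W;  Q = ΔT/R_total = 20/0.1127 = 177.4 W
T_interface = T_inner − Q·ΣR(inner→interface) = 22 − 177×0.01885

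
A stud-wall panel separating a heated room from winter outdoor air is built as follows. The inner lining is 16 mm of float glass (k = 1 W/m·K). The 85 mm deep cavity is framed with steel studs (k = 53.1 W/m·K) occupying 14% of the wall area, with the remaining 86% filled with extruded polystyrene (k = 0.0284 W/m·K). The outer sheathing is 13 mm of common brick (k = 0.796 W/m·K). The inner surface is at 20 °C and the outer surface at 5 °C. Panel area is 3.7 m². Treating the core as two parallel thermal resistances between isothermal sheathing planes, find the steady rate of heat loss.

Sheathing layers in series; stud and cavity paths in parallel between them.
R_inner = 0.016/(1×3.7) = 0.004324 K/W
R_stud  = 0.085/(53.1×0.14×3.7) = 0.00309 K/W
R_cav   = 0.085/(0.0284×0.86×3.7) = 0.9406 K/W
1/R_core = 1/R_stud + 1/R_cav → R_core = 0.00308 K/W
R_outer = 0.013/(0.796×3.7) = 0.004414 K/W
R_total = 0.01182 K/W
Q = ΔT/R_total = 15/0.01182

Q ≈ 1270 W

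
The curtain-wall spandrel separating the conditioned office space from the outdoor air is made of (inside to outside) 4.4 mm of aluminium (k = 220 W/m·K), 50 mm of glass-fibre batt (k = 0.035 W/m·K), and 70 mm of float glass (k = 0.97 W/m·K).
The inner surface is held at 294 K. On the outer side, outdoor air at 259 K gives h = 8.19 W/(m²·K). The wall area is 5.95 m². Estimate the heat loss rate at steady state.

Q ≈ 128 W

Using the resistance-network approach (series):
R_aluminium = L/(kA) = 0.0044/(220×5.95) = 3.361×10^-6 K/W
R_glass-fibre batt = L/(kA) = 0.05/(0.035×5.95) = 0.2401 K/W
R_float glass = L/(kA) = 0.07/(0.97×5.95) = 0.01213 K/W
R_outer film = 1/(h_o·A) = 1/(8.19×5.95) = 0.02052 K/W
R_total = 0.2727 K/W
Q = ΔT / R_total = 35 / 0.2727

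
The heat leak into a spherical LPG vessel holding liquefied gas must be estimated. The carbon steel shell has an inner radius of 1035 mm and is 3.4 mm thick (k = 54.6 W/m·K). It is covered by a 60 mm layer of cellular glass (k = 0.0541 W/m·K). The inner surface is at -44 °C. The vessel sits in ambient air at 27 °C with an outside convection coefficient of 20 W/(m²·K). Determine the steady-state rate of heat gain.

For a spherical shell R = (1/r₁ − 1/r₂)/(4πk); film R = 1/(h·4πr²). In series:
R_carbon steel shell = (1/1.035 − 1/1.0384)/(4π×54.6) = 4.611×10^-6 K/W
R_cellular glass = (1/1.0384 − 1/1.0984)/(4π×0.0541) = 0.07738 K/W
R_outer film = 1/(h·4πr_o²) = 1/(20×4π×1.0984²) = 0.003298 K/W
R_total = 0.08068 K/W
Q = ΔT/R_total = 71/0.08068

Q ≈ 880 W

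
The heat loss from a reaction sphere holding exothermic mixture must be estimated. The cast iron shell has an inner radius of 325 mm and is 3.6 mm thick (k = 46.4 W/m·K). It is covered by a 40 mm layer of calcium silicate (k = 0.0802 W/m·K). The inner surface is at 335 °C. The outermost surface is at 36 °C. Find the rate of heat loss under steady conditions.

Q ≈ 912 W

Radial (spherical) resistances in series:
R_cast iron shell = (1/0.325 − 1/0.3286)/(4π×46.4) = 5.781×10^-5 K/W
R_calcium silicate = (1/0.3286 − 1/0.3686)/(4π×0.0802) = 0.3277 K/W
R_total = 0.3277 K/W
Q = ΔT/R_total = 299/0.3277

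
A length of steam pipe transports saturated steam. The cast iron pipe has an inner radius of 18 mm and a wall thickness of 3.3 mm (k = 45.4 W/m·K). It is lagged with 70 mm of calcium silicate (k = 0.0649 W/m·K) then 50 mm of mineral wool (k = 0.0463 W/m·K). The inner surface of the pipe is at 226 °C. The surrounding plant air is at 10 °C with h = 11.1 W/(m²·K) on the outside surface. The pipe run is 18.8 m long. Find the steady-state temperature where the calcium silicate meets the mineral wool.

T ≈ 76.9 °C

Per-layer cylindrical resistances, series-summed:
R_cast iron pipe wall = ln(21.3/18)/(2π×45.4×18.8) = 3.139×10^-5 K/W
R_calcium silicate = ln(91.3/21.3)/(2π×0.0649×18.8) = 0.1899 K/W
R_mineral wool = ln(141.3/91.3)/(2π×0.0463×18.8) = 0.07985 K/W
R_outer film = 1/(h_o·2πr_oL) = 1/(11.1×2π×0.1413×18.8) = 0.005398 K/W
R_total = 0.2751 K/W
Q = ΔT/R_total = 216/0.2751
Q = 785 W
T_interface = T_inner − Q·ΣR(inner→interface) = 226 − 785×0.1899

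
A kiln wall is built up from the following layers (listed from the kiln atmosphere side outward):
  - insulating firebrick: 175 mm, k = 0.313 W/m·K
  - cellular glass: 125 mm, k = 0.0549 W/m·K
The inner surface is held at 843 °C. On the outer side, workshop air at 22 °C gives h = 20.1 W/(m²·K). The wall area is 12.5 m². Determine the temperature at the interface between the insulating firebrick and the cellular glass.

Series thermal resistances:
R_insulating firebrick = L/(kA) = 0.175/(0.313×12.5) = 0.04473 K/W
R_cellular glass = L/(kA) = 0.125/(0.0549×12.5) = 0.1821 K/W
R_outer film = 1/(h_o·A) = 1/(20.1×12.5) = 0.00398 K/W
R_total = 0.2309 K/W;  Q = ΔT/R_total = 821/0.2309 = 3556 W
T_interface = T_inner − Q·ΣR(inner→interface) = 843 − 3560×0.04473

T ≈ 684 °C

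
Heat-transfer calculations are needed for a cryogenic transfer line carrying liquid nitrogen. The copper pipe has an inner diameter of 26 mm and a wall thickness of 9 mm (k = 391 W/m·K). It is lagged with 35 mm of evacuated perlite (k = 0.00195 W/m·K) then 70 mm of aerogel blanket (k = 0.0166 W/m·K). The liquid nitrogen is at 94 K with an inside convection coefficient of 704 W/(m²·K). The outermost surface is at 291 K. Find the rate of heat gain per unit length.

q′ ≈ 2.31 W/m

Cylindrical conduction, so R = ln(r₂/r₁)/(2πkL) per layer, in series:
R_inner film = 1/(h_i·2πr₁L) = 1/(704×2π×0.013×1) = 0.01739 K/W
R_copper pipe wall = ln(22/13)/(2π×391×1) = 2.141×10^-4 K/W
R_evacuated perlite = ln(57/22)/(2π×0.00195×1) = 77.7 K/W
R_aerogel blanket = ln(127/57)/(2π×0.0166×1) = 7.681 K/W
R_total = 85.4 K/W
Q = ΔT/R_total = 197/85.4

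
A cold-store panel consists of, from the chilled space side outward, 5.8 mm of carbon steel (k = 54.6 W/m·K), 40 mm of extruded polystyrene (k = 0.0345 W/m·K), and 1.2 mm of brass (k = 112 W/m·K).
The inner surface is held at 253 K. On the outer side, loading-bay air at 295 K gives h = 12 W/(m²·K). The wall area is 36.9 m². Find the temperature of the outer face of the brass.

Thermal resistances in series:
R_carbon steel = L/(kA) = 0.0058/(54.6×36.9) = 2.879×10^-6 K/W
R_extruded polystyrene = L/(kA) = 0.04/(0.0345×36.9) = 0.03142 K/W
R_brass = L/(kA) = 0.0012/(112×36.9) = 2.904×10^-7 K/W
R_outer film = 1/(h_o·A) = 1/(12×36.9) = 0.002258 K/W
R_total = 0.03368 K/W;  Q = ΔT/R_total = 42/0.03368 = 1247 W
T_interface = T_inner + Q·ΣR(inner→interface) = 253 + 1250×0.03142

T ≈ 292 K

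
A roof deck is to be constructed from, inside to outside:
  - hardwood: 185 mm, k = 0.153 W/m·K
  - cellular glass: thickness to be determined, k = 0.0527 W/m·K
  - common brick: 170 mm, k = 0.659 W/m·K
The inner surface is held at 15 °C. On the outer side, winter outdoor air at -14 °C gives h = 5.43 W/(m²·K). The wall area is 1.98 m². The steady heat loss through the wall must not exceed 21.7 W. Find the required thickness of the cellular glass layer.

L ≈ 52.4 mm

Series thermal resistances:
R_hardwood = L/(kA) = 0.185/(0.153×1.98) = 0.6107 K/W
R_common brick = L/(kA) = 0.17/(0.659×1.98) = 0.1303 K/W
R_outer film = 1/(h_o·A) = 1/(5.43×1.98) = 0.09301 K/W
Sum of the known resistances R_other = 0.834 K/W
Required total resistance R_tot = ΔT/Q_allow = 29/21.7 = 1.336 K/W
R_cellular glass = R_tot − R_other = 0.5024 K/W
L = R·k·A = 0.5024×0.0527×1.98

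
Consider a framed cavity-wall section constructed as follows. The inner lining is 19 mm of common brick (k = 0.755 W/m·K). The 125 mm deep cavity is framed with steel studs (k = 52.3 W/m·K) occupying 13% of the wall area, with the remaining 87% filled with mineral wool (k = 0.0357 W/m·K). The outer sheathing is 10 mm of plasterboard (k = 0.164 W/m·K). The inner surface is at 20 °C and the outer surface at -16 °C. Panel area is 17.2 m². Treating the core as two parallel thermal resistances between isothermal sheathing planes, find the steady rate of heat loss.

Q ≈ 5930 W

Sheathing layers in series; stud and cavity paths in parallel between them.
R_inner = 0.019/(0.755×17.2) = 0.001463 K/W
R_stud  = 0.125/(52.3×0.13×17.2) = 0.001069 K/W
R_cav   = 0.125/(0.0357×0.87×17.2) = 0.234 K/W
1/R_core = 1/R_stud + 1/R_cav → R_core = 0.001064 K/W
R_outer = 0.01/(0.164×17.2) = 0.003545 K/W
R_total = 0.006072 K/W
Q = ΔT/R_total = 36/0.006072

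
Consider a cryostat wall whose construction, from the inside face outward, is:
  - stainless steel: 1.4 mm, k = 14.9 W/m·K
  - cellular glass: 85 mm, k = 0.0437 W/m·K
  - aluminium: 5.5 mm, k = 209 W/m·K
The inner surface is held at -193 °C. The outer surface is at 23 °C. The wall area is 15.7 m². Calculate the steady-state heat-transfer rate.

Q ≈ 1740 W

Treating each layer as a thermal resistance in series:
R_stainless steel = L/(kA) = 0.0014/(14.9×15.7) = 5.985×10^-6 K/W
R_cellular glass = L/(kA) = 0.085/(0.0437×15.7) = 0.1239 K/W
R_aluminium = L/(kA) = 0.0055/(209×15.7) = 1.676×10^-6 K/W
R_total = 0.1239 K/W
Q = ΔT / R_total = 216 / 0.1239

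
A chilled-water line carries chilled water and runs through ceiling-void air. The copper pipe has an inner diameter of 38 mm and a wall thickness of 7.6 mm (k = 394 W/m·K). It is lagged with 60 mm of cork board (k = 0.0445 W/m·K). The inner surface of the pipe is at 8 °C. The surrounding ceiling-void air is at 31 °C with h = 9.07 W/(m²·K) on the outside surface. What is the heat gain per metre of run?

q′ ≈ 5.2 W/m

Cylindrical conduction, so R = ln(r₂/r₁)/(2πkL) per layer, in series:
R_copper pipe wall = ln(26.6/19)/(2π×394×1) = 1.359×10^-4 K/W
R_cork board = ln(86.6/26.6)/(2π×0.0445×1) = 4.222 K/W
R_outer film = 1/(h_o·2πr_oL) = 1/(9.07×2π×0.0866×1) = 0.2026 K/W
R_total = 4.424 K/W
Q = ΔT/R_total = 23/4.424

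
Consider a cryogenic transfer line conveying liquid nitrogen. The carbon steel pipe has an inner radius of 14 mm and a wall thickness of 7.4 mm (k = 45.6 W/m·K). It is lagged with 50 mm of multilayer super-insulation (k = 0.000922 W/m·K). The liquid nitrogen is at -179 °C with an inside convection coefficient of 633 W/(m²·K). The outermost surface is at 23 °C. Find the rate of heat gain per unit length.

q′ ≈ 0.971 W/m

Radial resistances (cylindrical: R_cond = ln(r_o/r_i)/(2πkL), R_conv = 1/(h·2πrL)):
R_inner film = 1/(h_i·2πr₁L) = 1/(633×2π×0.014×1) = 0.01796 K/W
R_carbon steel pipe wall = ln(21.4/14)/(2π×45.6×1) = 0.001481 K/W
R_multilayer super-insulation = ln(71.4/21.4)/(2π×0.000922×1) = 208 K/W
R_total = 208 K/W
Q = ΔT/R_total = 202/208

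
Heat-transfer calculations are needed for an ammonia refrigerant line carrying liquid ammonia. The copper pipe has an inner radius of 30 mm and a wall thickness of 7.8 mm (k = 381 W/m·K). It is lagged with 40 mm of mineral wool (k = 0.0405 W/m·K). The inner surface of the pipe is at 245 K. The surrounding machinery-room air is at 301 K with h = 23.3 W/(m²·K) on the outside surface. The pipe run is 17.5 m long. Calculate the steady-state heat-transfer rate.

Radial resistances (cylindrical: R_cond = ln(r_o/r_i)/(2πkL), R_conv = 1/(h·2πrL)):
R_copper pipe wall = ln(37.8/30)/(2π×381×17.5) = 5.517×10^-6 K/W
R_mineral wool = ln(77.8/37.8)/(2π×0.0405×17.5) = 0.1621 K/W
R_outer film = 1/(h_o·2πr_oL) = 1/(23.3×2π×0.0778×17.5) = 0.005017 K/W
R_total = 0.1671 K/W
Q = ΔT/R_total = 56/0.1671

Q ≈ 335 W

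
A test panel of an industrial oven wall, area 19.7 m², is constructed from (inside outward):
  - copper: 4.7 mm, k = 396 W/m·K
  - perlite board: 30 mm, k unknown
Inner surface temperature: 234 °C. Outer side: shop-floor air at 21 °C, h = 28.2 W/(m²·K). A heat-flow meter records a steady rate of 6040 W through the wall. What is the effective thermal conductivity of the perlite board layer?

Series thermal resistances:
R_copper = L/(kA) = 0.0047/(396×19.7) = 6.025×10^-7 K/W
R_outer film = 1/(h_o·A) = 1/(28.2×19.7) = 0.0018 K/W
Sum of known resistances R_other = 0.001801 K/W
Total R = ΔT/Q = 213/6040 = 0.03526 K/W
R_perlite board = R_total − R_other = 0.03346 K/W
k = L/(R·A) = 0.03/(0.03346×19.7)

k ≈ 0.0455 W/(m·K)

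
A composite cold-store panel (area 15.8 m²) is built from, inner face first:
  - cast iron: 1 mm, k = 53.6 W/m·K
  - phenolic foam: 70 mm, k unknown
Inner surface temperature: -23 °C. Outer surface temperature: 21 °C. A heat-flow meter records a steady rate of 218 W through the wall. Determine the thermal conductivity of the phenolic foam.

k ≈ 0.022 W/(m·K)

Using the resistance-network approach (series):
R_cast iron = L/(kA) = 0.001/(53.6×15.8) = 1.181×10^-6 K/W
Sum of known resistances R_other = 1.181×10^-6 K/W
Total R = ΔT/Q = 44/218 = 0.2018 K/W
R_phenolic foam = R_total − R_other = 0.2018 K/W
k = L/(R·A) = 0.07/(0.2018×15.8)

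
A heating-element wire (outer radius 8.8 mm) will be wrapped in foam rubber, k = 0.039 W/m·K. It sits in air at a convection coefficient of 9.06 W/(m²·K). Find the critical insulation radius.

For a cylinder r_cr = k/h = 0.039/9.06
r_cr = 4.3 mm; since the bare radius (8.8 mm) is above r_cr, any added insulation will reduce heat loss.

r_cr ≈ 4.3 mm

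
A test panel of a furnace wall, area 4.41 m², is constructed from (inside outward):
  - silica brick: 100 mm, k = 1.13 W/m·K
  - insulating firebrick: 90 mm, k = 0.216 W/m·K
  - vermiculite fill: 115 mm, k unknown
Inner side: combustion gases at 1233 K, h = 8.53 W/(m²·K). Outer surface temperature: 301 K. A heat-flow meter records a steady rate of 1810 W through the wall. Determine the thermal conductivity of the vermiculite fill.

Using the resistance-network approach (series):
R_inner film = 1/(h_i·A) = 1/(8.53×4.41) = 0.02658 K/W
R_silica brick = L/(kA) = 0.1/(1.13×4.41) = 0.02007 K/W
R_insulating firebrick = L/(kA) = 0.09/(0.216×4.41) = 0.09448 K/W
Sum of known resistances R_other = 0.1411 K/W
Total R = ΔT/Q = 932/1810 = 0.5149 K/W
R_vermiculite fill = R_total − R_other = 0.3738 K/W
k = L/(R·A) = 0.115/(0.3738×4.41)

k ≈ 0.0698 W/(m·K)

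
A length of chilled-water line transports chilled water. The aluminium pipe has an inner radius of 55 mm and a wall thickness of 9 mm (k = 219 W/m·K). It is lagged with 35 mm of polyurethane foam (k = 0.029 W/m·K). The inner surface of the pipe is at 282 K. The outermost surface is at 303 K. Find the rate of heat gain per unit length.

q′ ≈ 8.77 W/m

Treating each annulus and film as a series resistance:
R_aluminium pipe wall = ln(64/55)/(2π×219×1) = 1.101×10^-4 K/W
R_polyurethane foam = ln(99/64)/(2π×0.029×1) = 2.394 K/W
R_total = 2.394 K/W
Q = ΔT/R_total = 21/2.394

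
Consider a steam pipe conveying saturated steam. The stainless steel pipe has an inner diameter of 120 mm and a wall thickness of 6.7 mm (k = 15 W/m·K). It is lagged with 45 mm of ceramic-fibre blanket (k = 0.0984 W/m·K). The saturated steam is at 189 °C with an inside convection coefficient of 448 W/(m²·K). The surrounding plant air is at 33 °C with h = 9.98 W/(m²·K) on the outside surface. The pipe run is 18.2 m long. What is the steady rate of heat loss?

Q ≈ 2890 W

Radial resistances (cylindrical: R_cond = ln(r_o/r_i)/(2πkL), R_conv = 1/(h·2πrL)):
R_inner film = 1/(h_i·2πr₁L) = 1/(448×2π×0.06×18.2) = 3.253×10^-4 K/W
R_stainless steel pipe wall = ln(66.7/60)/(2π×15×18.2) = 6.172×10^-5 K/W
R_ceramic-fibre blanket = ln(111.7/66.7)/(2π×0.0984×18.2) = 0.04582 K/W
R_outer film = 1/(h_o·2πr_oL) = 1/(9.98×2π×0.1117×18.2) = 0.007844 K/W
R_total = 0.05405 K/W
Q = ΔT/R_total = 156/0.05405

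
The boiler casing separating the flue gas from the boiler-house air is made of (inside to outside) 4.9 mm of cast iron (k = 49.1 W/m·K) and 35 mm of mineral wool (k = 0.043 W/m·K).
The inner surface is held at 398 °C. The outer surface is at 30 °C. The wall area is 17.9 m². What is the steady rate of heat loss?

Thermal resistances in series:
R_cast iron = L/(kA) = 0.0049/(49.1×17.9) = 5.575×10^-6 K/W
R_mineral wool = L/(kA) = 0.035/(0.043×17.9) = 0.04547 K/W
R_total = 0.04548 K/W
Q = ΔT / R_total = 368 / 0.04548

Q ≈ 8090 W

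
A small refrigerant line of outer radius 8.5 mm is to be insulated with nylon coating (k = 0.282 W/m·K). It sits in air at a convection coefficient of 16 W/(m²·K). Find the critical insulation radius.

For a cylinder r_cr = k/h = 0.282/16
r_cr = 17.6 mm; since the bare radius (8.5 mm) is below r_cr, adding a thin layer of insulation will *increase* heat loss.

r_cr ≈ 17.6 mm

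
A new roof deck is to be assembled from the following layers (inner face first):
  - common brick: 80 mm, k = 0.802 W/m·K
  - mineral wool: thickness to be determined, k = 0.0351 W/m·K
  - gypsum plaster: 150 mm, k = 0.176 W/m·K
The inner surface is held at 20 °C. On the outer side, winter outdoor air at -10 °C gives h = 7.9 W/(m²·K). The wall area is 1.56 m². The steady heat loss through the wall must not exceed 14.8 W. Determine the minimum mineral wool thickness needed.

L ≈ 73.1 mm

Model the wall as resistances in series:
R_common brick = L/(kA) = 0.08/(0.802×1.56) = 0.06394 K/W
R_gypsum plaster = L/(kA) = 0.15/(0.176×1.56) = 0.5463 K/W
R_outer film = 1/(h_o·A) = 1/(7.9×1.56) = 0.08114 K/W
Sum of the known resistances R_other = 0.6914 K/W
Required total resistance R_tot = ΔT/Q_allow = 30/14.8 = 2.027 K/W
R_mineral wool = R_tot − R_other = 1.336 K/W
L = R·k·A = 1.336×0.0351×1.56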